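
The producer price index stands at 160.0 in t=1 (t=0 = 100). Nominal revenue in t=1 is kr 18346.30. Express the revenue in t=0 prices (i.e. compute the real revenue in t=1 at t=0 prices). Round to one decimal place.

11466.4

Real = Nominal ÷ (Index/100) = 18346.30 ÷ (160.0/100)
     = 18346.30 ÷ 1.600 = 11466.4375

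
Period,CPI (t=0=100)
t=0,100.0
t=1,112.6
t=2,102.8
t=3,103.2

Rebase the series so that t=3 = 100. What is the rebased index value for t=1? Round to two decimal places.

Rebased(t=1) = 112.6 / 103.2 × 100 = 109.1085

109.11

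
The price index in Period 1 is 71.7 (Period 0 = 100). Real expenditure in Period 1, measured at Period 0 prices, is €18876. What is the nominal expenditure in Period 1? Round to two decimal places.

Nominal = Real × (Index/100) = 18876 × (71.7/100)
        = 18876 × 0.717 = 13534.0920

13534.09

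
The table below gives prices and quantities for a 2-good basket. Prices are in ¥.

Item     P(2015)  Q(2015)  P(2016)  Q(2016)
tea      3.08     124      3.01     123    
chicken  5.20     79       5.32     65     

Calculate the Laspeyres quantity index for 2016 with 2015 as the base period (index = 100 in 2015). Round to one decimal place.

90.4

Laspeyres quantity index uses base-period prices as weights.
ΣP(2015)·Q(2016) = 3.08×123 + 5.20×65 = 378.84 + 338 = 716.84
ΣP(2015)·Q(2015) = 3.08×124 + 5.20×79 = 381.92 + 410.8 = 792.72
Index = 716.84 / 792.72 × 100 = 90.4279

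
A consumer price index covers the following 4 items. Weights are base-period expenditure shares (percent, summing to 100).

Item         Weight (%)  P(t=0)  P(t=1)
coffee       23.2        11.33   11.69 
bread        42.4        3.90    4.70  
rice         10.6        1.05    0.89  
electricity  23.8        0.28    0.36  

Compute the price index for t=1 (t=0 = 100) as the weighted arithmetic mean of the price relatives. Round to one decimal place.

coffee: 23.2 × (11.69/11.33) = 23.2 × 1.031774 = 23.9372
bread: 42.4 × (4.70/3.90) = 42.4 × 1.205128 = 51.0974
rice: 10.6 × (0.89/1.05) = 10.6 × 0.847619 = 8.9848
electricity: 23.8 × (0.36/0.28) = 23.8 × 1.285714 = 30.6000
Index = Σ wᵢ·(p₁ᵢ/p₀ᵢ) = 23.9372 + 51.0974 + 8.9848 + 30.6000 = 114.6194

114.6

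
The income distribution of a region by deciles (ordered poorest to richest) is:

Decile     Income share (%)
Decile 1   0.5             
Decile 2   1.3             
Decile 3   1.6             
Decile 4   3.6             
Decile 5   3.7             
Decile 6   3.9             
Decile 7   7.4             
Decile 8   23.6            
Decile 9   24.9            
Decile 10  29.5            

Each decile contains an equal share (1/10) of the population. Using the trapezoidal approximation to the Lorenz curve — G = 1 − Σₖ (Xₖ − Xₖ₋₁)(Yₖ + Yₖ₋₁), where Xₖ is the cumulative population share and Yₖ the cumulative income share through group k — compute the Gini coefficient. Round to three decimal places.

0.548

Cumulative income shares Yₖ: 0.0050, 0.0180, 0.0340, 0.0700, 0.1070, 0.1460, 0.2200, 0.4560, 0.7050, 1.0000
Σ (Xₖ−Xₖ₋₁)(Yₖ+Yₖ₋₁) = (1/10)(0.0050+0.0000) + (1/10)(0.0180+0.0050) + (1/10)(0.0340+0.0180) + (1/10)(0.0700+0.0340) + (1/10)(0.1070+0.0700) + (1/10)(0.1460+0.1070) + (1/10)(0.2200+0.1460) + (1/10)(0.4560+0.2200) + (1/10)(0.7050+0.4560) + (1/10)(1.0000+0.7050)
  = 0.0005 + 0.0023 + 0.0052 + 0.0104 + 0.0177 + 0.0253 + 0.0366 + 0.0676 + 0.1161 + 0.1705 = 0.4522
G = 1 − 0.4522 = 0.5478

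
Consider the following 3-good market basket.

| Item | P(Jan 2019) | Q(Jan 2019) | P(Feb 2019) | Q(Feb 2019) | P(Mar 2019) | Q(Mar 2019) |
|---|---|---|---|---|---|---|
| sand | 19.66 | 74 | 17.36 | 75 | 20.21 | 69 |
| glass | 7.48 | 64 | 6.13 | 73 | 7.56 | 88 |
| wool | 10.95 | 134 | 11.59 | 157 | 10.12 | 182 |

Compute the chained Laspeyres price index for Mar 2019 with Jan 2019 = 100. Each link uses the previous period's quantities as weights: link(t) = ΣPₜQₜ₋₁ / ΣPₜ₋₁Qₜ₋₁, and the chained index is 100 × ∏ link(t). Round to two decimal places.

97.30

Link Jan 2019→Feb 2019:
ΣP(Feb 2019)Q(Jan 2019) = 17.36×74 + 6.13×64 + 11.59×134 = 1284.64 + 392.32 + 1553.06 = 3230.02
ΣP(Jan 2019)Q(Jan 2019) = 19.66×74 + 7.48×64 + 10.95×134 = 1454.84 + 478.72 + 1467.3 = 3400.86
link = 3230.02/3400.86 = 0.949766
Link Feb 2019→Mar 2019:
ΣP(Mar 2019)Q(Feb 2019) = 20.21×75 + 7.56×73 + 10.12×157 = 1515.75 + 551.88 + 1588.84 = 3656.47
ΣP(Feb 2019)Q(Feb 2019) = 17.36×75 + 6.13×73 + 11.59×157 = 1302 + 447.49 + 1819.63 = 3569.12
link = 3656.47/3569.12 = 1.024474
Chained index = 100 × 0.949766 × 1.024474 = 97.3010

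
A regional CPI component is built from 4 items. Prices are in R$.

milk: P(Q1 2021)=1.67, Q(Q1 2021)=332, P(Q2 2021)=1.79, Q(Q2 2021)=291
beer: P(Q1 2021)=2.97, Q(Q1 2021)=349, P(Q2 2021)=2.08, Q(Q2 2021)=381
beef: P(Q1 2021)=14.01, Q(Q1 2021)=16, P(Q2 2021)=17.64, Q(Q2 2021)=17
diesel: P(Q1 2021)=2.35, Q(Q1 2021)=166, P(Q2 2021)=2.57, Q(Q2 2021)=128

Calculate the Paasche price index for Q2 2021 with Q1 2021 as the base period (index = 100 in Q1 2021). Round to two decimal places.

90.06

Paasche price index uses current-period quantities as weights.
ΣP(Q2 2021)·Q(Q2 2021) = 1.79×291 + 2.08×381 + 17.64×17 + 2.57×128 = 520.89 + 792.48 + 299.88 + 328.96 = 1942.21
ΣP(Q1 2021)·Q(Q2 2021) = 1.67×291 + 2.97×381 + 14.01×17 + 2.35×128 = 485.97 + 1131.57 + 238.17 + 300.8 = 2156.51
Index = 1942.21 / 2156.51 × 100 = 90.0626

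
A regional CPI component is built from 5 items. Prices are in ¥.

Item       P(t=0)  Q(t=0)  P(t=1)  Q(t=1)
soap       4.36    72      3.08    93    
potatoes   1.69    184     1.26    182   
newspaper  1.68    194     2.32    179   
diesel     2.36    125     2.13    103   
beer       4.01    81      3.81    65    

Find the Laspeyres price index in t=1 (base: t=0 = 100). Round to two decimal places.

Laspeyres price index uses base-period quantities as weights.
ΣP(t=1)·Q(t=0) = 3.08×72 + 1.26×184 + 2.32×194 + 2.13×125 + 3.81×81 = 221.76 + 231.84 + 450.08 + 266.25 + 308.61 = 1478.54
ΣP(t=0)·Q(t=0) = 4.36×72 + 1.69×184 + 1.68×194 + 2.36×125 + 4.01×81 = 313.92 + 310.96 + 325.92 + 295 + 324.81 = 1570.61
Index = 1478.54 / 1570.61 × 100 = 94.1379

94.14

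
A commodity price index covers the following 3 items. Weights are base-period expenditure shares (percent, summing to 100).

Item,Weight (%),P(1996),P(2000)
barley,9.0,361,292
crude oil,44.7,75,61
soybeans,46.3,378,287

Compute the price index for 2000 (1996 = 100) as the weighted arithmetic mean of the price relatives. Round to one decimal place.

78.8

barley: 9.0 × (292/361) = 9.0 × 0.808864 = 7.2798
crude oil: 44.7 × (61/75) = 44.7 × 0.813333 = 36.3560
soybeans: 46.3 × (287/378) = 46.3 × 0.759259 = 35.1537
Index = Σ wᵢ·(p₁ᵢ/p₀ᵢ) = 7.2798 + 36.3560 + 35.1537 = 78.7895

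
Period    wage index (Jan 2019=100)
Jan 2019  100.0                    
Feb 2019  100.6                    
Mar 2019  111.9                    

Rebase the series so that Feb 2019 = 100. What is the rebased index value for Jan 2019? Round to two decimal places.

99.40

Rebased(Jan 2019) = 100.0 / 100.6 × 100 = 99.4036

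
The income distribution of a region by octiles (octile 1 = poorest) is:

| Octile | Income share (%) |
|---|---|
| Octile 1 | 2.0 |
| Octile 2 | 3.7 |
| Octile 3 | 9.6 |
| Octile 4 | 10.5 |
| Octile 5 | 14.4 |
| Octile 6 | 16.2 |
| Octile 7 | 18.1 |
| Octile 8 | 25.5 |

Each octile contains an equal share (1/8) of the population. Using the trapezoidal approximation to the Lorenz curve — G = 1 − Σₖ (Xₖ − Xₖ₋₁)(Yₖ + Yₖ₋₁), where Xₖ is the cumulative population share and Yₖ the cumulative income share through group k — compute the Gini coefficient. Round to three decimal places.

Cumulative income shares Yₖ: 0.0200, 0.0570, 0.1530, 0.2580, 0.4020, 0.5640, 0.7450, 1.0000
Σ (Xₖ−Xₖ₋₁)(Yₖ+Yₖ₋₁) = (1/8)(0.0200+0.0000) + (1/8)(0.0570+0.0200) + (1/8)(0.1530+0.0570) + (1/8)(0.2580+0.1530) + (1/8)(0.4020+0.2580) + (1/8)(0.5640+0.4020) + (1/8)(0.7450+0.5640) + (1/8)(1.0000+0.7450)
  = 0.0025 + 0.0096 + 0.0263 + 0.0514 + 0.0825 + 0.1208 + 0.1636 + 0.2181 = 0.6748
G = 1 − 0.6748 = 0.3252

0.325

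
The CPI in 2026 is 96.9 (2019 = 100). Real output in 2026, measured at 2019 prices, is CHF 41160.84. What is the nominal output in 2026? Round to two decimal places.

39884.85

Nominal = Real × (Index/100) = 41160.84 × (96.9/100)
        = 41160.84 × 0.969 = 39884.8540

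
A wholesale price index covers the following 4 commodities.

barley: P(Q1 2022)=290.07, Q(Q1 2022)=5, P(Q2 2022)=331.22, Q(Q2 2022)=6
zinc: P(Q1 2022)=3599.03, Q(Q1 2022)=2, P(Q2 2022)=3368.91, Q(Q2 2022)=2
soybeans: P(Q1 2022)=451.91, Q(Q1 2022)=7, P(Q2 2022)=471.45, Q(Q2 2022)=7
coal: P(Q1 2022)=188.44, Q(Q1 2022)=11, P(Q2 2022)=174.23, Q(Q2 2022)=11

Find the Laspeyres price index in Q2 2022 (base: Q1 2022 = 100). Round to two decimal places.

98.03

Laspeyres price index uses base-period quantities as weights.
ΣP(Q2 2022)·Q(Q1 2022) = 331.22×5 + 3368.91×2 + 471.45×7 + 174.23×11 = 1656.1 + 6737.82 + 3300.15 + 1916.53 = 13610.6
ΣP(Q1 2022)·Q(Q1 2022) = 290.07×5 + 3599.03×2 + 451.91×7 + 188.44×11 = 1450.35 + 7198.06 + 3163.37 + 2072.84 = 13884.62
Index = 13610.6 / 13884.62 × 100 = 98.0264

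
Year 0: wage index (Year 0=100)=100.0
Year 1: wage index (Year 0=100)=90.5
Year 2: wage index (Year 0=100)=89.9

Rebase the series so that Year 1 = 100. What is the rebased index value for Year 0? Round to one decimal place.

Rebased(Year 0) = 100.0 / 90.5 × 100 = 110.4972

110.5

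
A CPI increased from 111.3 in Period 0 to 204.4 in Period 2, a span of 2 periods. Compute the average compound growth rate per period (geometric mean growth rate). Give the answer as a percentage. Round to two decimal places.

Growth factor = (204.4/111.3)^(1/2) = (1.836478)^(1/2) = 1.355167
Growth rate = 1.355167 − 1 = 0.355167 = 35.5167%

35.52%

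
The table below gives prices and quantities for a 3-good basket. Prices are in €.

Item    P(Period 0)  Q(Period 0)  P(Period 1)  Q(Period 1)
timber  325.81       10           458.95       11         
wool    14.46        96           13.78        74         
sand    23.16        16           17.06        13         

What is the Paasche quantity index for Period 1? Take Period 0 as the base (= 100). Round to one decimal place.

101.7

Paasche quantity index uses current-period prices as weights.
ΣP(Period 1)·Q(Period 1) = 458.95×11 + 13.78×74 + 17.06×13 = 5048.45 + 1019.72 + 221.78 = 6289.95
ΣP(Period 1)·Q(Period 0) = 458.95×10 + 13.78×96 + 17.06×16 = 4589.5 + 1322.88 + 272.96 = 6185.34
Index = 6289.95 / 6185.34 × 100 = 101.6913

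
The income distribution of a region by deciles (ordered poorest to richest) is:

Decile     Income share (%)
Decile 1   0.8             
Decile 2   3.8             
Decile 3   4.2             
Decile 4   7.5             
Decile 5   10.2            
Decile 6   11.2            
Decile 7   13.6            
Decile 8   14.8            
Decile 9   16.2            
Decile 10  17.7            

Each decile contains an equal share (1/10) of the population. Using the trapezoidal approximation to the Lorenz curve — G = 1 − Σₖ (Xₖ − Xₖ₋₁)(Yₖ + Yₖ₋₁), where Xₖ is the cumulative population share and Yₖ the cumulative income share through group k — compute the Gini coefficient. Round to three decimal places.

0.311

Cumulative income shares Yₖ: 0.0080, 0.0460, 0.0880, 0.1630, 0.2650, 0.3770, 0.5130, 0.6610, 0.8230, 1.0000
Σ (Xₖ−Xₖ₋₁)(Yₖ+Yₖ₋₁) = (1/10)(0.0080+0.0000) + (1/10)(0.0460+0.0080) + (1/10)(0.0880+0.0460) + (1/10)(0.1630+0.0880) + (1/10)(0.2650+0.1630) + (1/10)(0.3770+0.2650) + (1/10)(0.5130+0.3770) + (1/10)(0.6610+0.5130) + (1/10)(0.8230+0.6610) + (1/10)(1.0000+0.8230)
  = 0.0008 + 0.0054 + 0.0134 + 0.0251 + 0.0428 + 0.0642 + 0.0890 + 0.1174 + 0.1484 + 0.1823 = 0.6888
G = 1 − 0.6888 = 0.3112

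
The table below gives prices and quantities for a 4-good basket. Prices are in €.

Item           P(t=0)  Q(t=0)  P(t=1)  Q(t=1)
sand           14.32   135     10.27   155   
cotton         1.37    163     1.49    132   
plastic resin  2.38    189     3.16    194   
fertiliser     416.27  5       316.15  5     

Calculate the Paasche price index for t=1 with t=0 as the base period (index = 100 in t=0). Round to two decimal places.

80.56

Paasche price index uses current-period quantities as weights.
ΣP(t=1)·Q(t=1) = 10.27×155 + 1.49×132 + 3.16×194 + 316.15×5 = 1591.85 + 196.68 + 613.04 + 1580.75 = 3982.32
ΣP(t=0)·Q(t=1) = 14.32×155 + 1.37×132 + 2.38×194 + 416.27×5 = 2219.6 + 180.84 + 461.72 + 2081.35 = 4943.51
Index = 3982.32 / 4943.51 × 100 = 80.5565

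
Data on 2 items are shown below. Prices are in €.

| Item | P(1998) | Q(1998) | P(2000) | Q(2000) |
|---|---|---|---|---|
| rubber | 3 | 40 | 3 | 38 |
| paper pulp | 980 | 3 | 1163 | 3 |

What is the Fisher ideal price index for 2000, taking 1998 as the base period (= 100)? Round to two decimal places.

117.96

Laspeyres component (base-period weights):
ΣP(2000)Q(1998) = 3×40 + 1163×3 = 120 + 3489 = 3609
ΣP(1998)Q(1998) = 3×40 + 980×3 = 120 + 2940 = 3060
L = 3609 / 3060 × 100 = 117.9412
Paasche component (current-period weights):
ΣP(2000)Q(2000) = 3×38 + 1163×3 = 114 + 3489 = 3603
ΣP(1998)Q(2000) = 3×38 + 980×3 = 114 + 2940 = 3054
P = 3603 / 3054 × 100 = 117.9764
Fisher = √(L × P) = √(117.9412 × 117.9764) = 117.9588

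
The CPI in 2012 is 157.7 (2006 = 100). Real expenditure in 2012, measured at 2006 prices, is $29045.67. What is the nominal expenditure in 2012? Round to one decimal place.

Nominal = Real × (Index/100) = 29045.67 × (157.7/100)
        = 29045.67 × 1.577 = 45805.0216

45805.0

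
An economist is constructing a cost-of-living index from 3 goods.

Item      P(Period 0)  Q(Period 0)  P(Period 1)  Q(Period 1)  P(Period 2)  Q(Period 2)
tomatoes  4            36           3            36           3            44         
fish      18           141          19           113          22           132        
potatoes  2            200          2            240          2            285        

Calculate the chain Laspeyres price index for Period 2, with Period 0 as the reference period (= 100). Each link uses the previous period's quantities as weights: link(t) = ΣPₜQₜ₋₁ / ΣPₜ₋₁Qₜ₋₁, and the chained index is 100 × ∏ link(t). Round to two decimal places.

116.22

Link Period 0→Period 1:
ΣP(Period 1)Q(Period 0) = 3×36 + 19×141 + 2×200 = 108 + 2679 + 400 = 3187
ΣP(Period 0)Q(Period 0) = 4×36 + 18×141 + 2×200 = 144 + 2538 + 400 = 3082
link = 3187/3082 = 1.034069
Link Period 1→Period 2:
ΣP(Period 2)Q(Period 1) = 3×36 + 22×113 + 2×240 = 108 + 2486 + 480 = 3074
ΣP(Period 1)Q(Period 1) = 3×36 + 19×113 + 2×240 = 108 + 2147 + 480 = 2735
link = 3074/2735 = 1.123949
Chained index = 100 × 1.034069 × 1.123949 = 116.2240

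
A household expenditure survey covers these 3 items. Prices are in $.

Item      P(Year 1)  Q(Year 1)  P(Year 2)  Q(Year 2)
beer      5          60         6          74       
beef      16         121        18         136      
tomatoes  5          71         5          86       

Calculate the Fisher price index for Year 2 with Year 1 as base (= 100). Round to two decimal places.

111.64

Laspeyres component (base-period weights):
ΣP(Year 2)Q(Year 1) = 6×60 + 18×121 + 5×71 = 360 + 2178 + 355 = 2893
ΣP(Year 1)Q(Year 1) = 5×60 + 16×121 + 5×71 = 300 + 1936 + 355 = 2591
L = 2893 / 2591 × 100 = 111.6557
Paasche component (current-period weights):
ΣP(Year 2)Q(Year 2) = 6×74 + 18×136 + 5×86 = 444 + 2448 + 430 = 3322
ΣP(Year 1)Q(Year 2) = 5×74 + 16×136 + 5×86 = 370 + 2176 + 430 = 2976
P = 3322 / 2976 × 100 = 111.6263
Fisher = √(L × P) = √(111.6557 × 111.6263) = 111.6410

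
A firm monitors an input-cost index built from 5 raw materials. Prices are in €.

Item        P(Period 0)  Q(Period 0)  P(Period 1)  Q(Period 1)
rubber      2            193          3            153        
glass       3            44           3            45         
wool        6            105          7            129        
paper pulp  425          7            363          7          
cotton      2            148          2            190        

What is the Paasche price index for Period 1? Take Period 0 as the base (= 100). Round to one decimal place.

Paasche price index uses current-period quantities as weights.
ΣP(Period 1)·Q(Period 1) = 3×153 + 3×45 + 7×129 + 363×7 + 2×190 = 459 + 135 + 903 + 2541 + 380 = 4418
ΣP(Period 0)·Q(Period 1) = 2×153 + 3×45 + 6×129 + 425×7 + 2×190 = 306 + 135 + 774 + 2975 + 380 = 4570
Index = 4418 / 4570 × 100 = 96.6740

96.7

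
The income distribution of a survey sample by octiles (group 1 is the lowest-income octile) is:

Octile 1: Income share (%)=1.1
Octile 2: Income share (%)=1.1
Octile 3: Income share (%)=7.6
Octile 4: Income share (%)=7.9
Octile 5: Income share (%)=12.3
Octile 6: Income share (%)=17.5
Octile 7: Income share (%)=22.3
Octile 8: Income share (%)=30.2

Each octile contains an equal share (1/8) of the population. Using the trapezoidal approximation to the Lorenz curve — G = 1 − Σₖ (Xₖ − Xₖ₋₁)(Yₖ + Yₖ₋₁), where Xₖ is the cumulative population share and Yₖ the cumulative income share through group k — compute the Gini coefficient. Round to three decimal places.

0.430

Cumulative income shares Yₖ: 0.0110, 0.0220, 0.0980, 0.1770, 0.3000, 0.4750, 0.6980, 1.0000
Σ (Xₖ−Xₖ₋₁)(Yₖ+Yₖ₋₁) = (1/8)(0.0110+0.0000) + (1/8)(0.0220+0.0110) + (1/8)(0.0980+0.0220) + (1/8)(0.1770+0.0980) + (1/8)(0.3000+0.1770) + (1/8)(0.4750+0.3000) + (1/8)(0.6980+0.4750) + (1/8)(1.0000+0.6980)
  = 0.0014 + 0.0041 + 0.0150 + 0.0344 + 0.0596 + 0.0969 + 0.1466 + 0.2122 = 0.5703
G = 1 − 0.5703 = 0.4297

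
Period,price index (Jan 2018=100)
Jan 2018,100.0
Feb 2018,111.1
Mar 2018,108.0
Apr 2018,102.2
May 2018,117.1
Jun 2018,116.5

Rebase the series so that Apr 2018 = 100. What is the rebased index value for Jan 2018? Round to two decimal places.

Rebased(Jan 2018) = 100.0 / 102.2 × 100 = 97.8474

97.85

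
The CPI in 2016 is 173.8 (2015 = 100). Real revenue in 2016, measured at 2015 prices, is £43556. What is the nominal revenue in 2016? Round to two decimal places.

75700.33

Nominal = Real × (Index/100) = 43556 × (173.8/100)
        = 43556 × 1.738 = 75700.3280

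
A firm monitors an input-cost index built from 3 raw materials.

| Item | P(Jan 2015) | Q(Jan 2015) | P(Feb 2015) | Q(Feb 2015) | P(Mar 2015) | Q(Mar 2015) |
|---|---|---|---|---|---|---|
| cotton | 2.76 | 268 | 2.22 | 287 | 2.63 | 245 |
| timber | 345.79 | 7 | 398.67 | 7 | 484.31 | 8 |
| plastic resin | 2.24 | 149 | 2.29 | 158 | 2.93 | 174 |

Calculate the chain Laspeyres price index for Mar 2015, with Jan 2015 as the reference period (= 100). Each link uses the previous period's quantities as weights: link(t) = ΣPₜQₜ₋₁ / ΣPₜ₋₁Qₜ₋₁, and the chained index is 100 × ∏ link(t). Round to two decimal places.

Link Jan 2015→Feb 2015:
ΣP(Feb 2015)Q(Jan 2015) = 2.22×268 + 398.67×7 + 2.29×149 = 594.96 + 2790.69 + 341.21 = 3726.86
ΣP(Jan 2015)Q(Jan 2015) = 2.76×268 + 345.79×7 + 2.24×149 = 739.68 + 2420.53 + 333.76 = 3493.97
link = 3726.86/3493.97 = 1.066655
Link Feb 2015→Mar 2015:
ΣP(Mar 2015)Q(Feb 2015) = 2.63×287 + 484.31×7 + 2.93×158 = 754.81 + 3390.17 + 462.94 = 4607.92
ΣP(Feb 2015)Q(Feb 2015) = 2.22×287 + 398.67×7 + 2.29×158 = 637.14 + 2790.69 + 361.82 = 3789.65
link = 4607.92/3789.65 = 1.215922
Chained index = 100 × 1.066655 × 1.215922 = 129.6969

129.70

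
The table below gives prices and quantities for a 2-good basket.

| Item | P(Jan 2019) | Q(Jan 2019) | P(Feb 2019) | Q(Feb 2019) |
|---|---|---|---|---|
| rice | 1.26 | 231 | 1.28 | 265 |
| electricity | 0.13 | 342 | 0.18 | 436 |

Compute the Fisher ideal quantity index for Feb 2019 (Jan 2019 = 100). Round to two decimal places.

116.66

Laspeyres component (base-period weights):
ΣP(Jan 2019)Q(Feb 2019) = 1.26×265 + 0.13×436 = 333.9 + 56.68 = 390.58
ΣP(Jan 2019)Q(Jan 2019) = 1.26×231 + 0.13×342 = 291.06 + 44.46 = 335.52
L = 390.58 / 335.52 × 100 = 116.4103
Paasche component (current-period weights):
ΣP(Feb 2019)Q(Feb 2019) = 1.28×265 + 0.18×436 = 339.2 + 78.48 = 417.68
ΣP(Feb 2019)Q(Jan 2019) = 1.28×231 + 0.18×342 = 295.68 + 61.56 = 357.24
P = 417.68 / 357.24 × 100 = 116.9186
Fisher = √(L × P) = √(116.4103 × 116.9186) = 116.6642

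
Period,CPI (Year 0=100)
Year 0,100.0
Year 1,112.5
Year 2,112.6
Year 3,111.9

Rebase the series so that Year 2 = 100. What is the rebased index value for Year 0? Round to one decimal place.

Rebased(Year 0) = 100.0 / 112.6 × 100 = 88.8099

88.8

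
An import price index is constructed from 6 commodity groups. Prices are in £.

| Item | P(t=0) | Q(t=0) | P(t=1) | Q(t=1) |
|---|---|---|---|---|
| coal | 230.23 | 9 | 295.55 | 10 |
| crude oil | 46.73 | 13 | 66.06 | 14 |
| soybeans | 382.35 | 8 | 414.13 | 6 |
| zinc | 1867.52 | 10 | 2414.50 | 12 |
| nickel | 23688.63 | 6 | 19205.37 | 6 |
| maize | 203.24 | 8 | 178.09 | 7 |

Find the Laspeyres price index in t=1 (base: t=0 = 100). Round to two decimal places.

87.79

Laspeyres price index uses base-period quantities as weights.
ΣP(t=1)·Q(t=0) = 295.55×9 + 66.06×13 + 414.13×8 + 2414.50×10 + 19205.37×6 + 178.09×8 = 2659.95 + 858.78 + 3313.04 + 24145 + 115232.22 + 1424.72 = 147633.71
ΣP(t=0)·Q(t=0) = 230.23×9 + 46.73×13 + 382.35×8 + 1867.52×10 + 23688.63×6 + 203.24×8 = 2072.07 + 607.49 + 3058.8 + 18675.2 + 142131.78 + 1625.92 = 168171.26
Index = 147633.71 / 168171.26 × 100 = 87.7877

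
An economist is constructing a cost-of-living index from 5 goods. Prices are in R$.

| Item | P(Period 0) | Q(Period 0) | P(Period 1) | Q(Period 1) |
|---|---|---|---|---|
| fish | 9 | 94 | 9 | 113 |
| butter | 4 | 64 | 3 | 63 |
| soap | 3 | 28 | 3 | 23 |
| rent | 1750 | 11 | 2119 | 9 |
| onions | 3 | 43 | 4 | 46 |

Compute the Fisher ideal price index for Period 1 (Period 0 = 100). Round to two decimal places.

119.41

Laspeyres component (base-period weights):
ΣP(Period 1)Q(Period 0) = 9×94 + 3×64 + 3×28 + 2119×11 + 4×43 = 846 + 192 + 84 + 23309 + 172 = 24603
ΣP(Period 0)Q(Period 0) = 9×94 + 4×64 + 3×28 + 1750×11 + 3×43 = 846 + 256 + 84 + 19250 + 129 = 20565
L = 24603 / 20565 × 100 = 119.6353
Paasche component (current-period weights):
ΣP(Period 1)Q(Period 1) = 9×113 + 3×63 + 3×23 + 2119×9 + 4×46 = 1017 + 189 + 69 + 19071 + 184 = 20530
ΣP(Period 0)Q(Period 1) = 9×113 + 4×63 + 3×23 + 1750×9 + 3×46 = 1017 + 252 + 69 + 15750 + 138 = 17226
P = 20530 / 17226 × 100 = 119.1803
Fisher = √(L × P) = √(119.6353 × 119.1803) = 119.4076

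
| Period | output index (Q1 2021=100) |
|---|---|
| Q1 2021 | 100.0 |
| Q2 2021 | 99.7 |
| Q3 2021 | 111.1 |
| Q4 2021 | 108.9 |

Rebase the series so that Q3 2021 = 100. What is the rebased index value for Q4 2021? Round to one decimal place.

Rebased(Q4 2021) = 108.9 / 111.1 × 100 = 98.0198

98.0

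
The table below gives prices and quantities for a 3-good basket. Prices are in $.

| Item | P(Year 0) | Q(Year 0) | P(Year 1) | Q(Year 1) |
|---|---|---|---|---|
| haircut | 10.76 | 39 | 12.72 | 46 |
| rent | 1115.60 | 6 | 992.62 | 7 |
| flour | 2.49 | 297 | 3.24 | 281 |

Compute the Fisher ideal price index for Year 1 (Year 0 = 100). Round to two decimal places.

94.10

Laspeyres component (base-period weights):
ΣP(Year 1)Q(Year 0) = 12.72×39 + 992.62×6 + 3.24×297 = 496.08 + 5955.72 + 962.28 = 7414.08
ΣP(Year 0)Q(Year 0) = 10.76×39 + 1115.60×6 + 2.49×297 = 419.64 + 6693.6 + 739.53 = 7852.77
L = 7414.08 / 7852.77 × 100 = 94.4136
Paasche component (current-period weights):
ΣP(Year 1)Q(Year 1) = 12.72×46 + 992.62×7 + 3.24×281 = 585.12 + 6948.34 + 910.44 = 8443.9
ΣP(Year 0)Q(Year 1) = 10.76×46 + 1115.60×7 + 2.49×281 = 494.96 + 7809.2 + 699.69 = 9003.85
P = 8443.9 / 9003.85 × 100 = 93.7810
Fisher = √(L × P) = √(94.4136 × 93.7810) = 94.0967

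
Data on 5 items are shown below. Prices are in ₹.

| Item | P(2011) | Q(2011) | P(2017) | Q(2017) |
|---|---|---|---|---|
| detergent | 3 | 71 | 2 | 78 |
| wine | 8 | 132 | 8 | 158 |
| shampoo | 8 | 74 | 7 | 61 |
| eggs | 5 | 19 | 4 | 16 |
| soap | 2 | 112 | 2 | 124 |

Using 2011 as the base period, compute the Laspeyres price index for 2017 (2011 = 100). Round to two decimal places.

Laspeyres price index uses base-period quantities as weights.
ΣP(2017)·Q(2011) = 2×71 + 8×132 + 7×74 + 4×19 + 2×112 = 142 + 1056 + 518 + 76 + 224 = 2016
ΣP(2011)·Q(2011) = 3×71 + 8×132 + 8×74 + 5×19 + 2×112 = 213 + 1056 + 592 + 95 + 224 = 2180
Index = 2016 / 2180 × 100 = 92.4771

92.48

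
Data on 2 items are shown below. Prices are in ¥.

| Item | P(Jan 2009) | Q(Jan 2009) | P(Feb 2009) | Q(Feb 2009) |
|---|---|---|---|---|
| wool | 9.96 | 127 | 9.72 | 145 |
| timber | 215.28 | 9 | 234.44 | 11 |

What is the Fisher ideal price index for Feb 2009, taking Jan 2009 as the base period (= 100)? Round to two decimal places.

Laspeyres component (base-period weights):
ΣP(Feb 2009)Q(Jan 2009) = 9.72×127 + 234.44×9 = 1234.44 + 2109.96 = 3344.4
ΣP(Jan 2009)Q(Jan 2009) = 9.96×127 + 215.28×9 = 1264.92 + 1937.52 = 3202.44
L = 3344.4 / 3202.44 × 100 = 104.4329
Paasche component (current-period weights):
ΣP(Feb 2009)Q(Feb 2009) = 9.72×145 + 234.44×11 = 1409.4 + 2578.84 = 3988.24
ΣP(Jan 2009)Q(Feb 2009) = 9.96×145 + 215.28×11 = 1444.2 + 2368.08 = 3812.28
P = 3988.24 / 3812.28 × 100 = 104.6156
Fisher = √(L × P) = √(104.4329 × 104.6156) = 104.5242

104.52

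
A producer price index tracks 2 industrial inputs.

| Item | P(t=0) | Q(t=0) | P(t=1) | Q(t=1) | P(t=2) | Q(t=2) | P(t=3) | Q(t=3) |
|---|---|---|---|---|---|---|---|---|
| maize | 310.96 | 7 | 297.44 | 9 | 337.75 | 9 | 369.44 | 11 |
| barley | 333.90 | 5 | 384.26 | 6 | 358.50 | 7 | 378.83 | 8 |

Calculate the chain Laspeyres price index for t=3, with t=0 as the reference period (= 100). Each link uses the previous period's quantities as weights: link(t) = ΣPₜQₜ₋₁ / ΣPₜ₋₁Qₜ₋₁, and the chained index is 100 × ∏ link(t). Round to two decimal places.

Link t=0→t=1:
ΣP(t=1)Q(t=0) = 297.44×7 + 384.26×5 = 2082.08 + 1921.3 = 4003.38
ΣP(t=0)Q(t=0) = 310.96×7 + 333.90×5 = 2176.72 + 1669.5 = 3846.22
link = 4003.38/3846.22 = 1.040861
Link t=1→t=2:
ΣP(t=2)Q(t=1) = 337.75×9 + 358.50×6 = 3039.75 + 2151 = 5190.75
ΣP(t=1)Q(t=1) = 297.44×9 + 384.26×6 = 2676.96 + 2305.56 = 4982.52
link = 5190.75/4982.52 = 1.041792
Link t=2→t=3:
ΣP(t=3)Q(t=2) = 369.44×9 + 378.83×7 = 3324.96 + 2651.81 = 5976.77
ΣP(t=2)Q(t=2) = 337.75×9 + 358.50×7 = 3039.75 + 2509.5 = 5549.25
link = 5976.77/5549.25 = 1.077041
Chained index = 100 × 1.040861 × 1.041792 × 1.077041 = 116.7901

116.79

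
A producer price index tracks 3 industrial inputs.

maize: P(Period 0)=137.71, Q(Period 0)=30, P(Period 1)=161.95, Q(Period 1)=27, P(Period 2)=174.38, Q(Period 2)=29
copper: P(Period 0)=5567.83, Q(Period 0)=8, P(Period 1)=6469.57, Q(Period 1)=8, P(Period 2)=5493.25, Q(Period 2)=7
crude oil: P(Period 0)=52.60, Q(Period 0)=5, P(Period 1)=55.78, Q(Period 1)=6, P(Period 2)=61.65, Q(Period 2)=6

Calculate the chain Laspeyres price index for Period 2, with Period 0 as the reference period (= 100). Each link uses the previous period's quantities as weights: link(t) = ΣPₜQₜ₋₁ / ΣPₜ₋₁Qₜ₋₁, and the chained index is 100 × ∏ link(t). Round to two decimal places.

Link Period 0→Period 1:
ΣP(Period 1)Q(Period 0) = 161.95×30 + 6469.57×8 + 55.78×5 = 4858.5 + 51756.56 + 278.9 = 56893.96
ΣP(Period 0)Q(Period 0) = 137.71×30 + 5567.83×8 + 52.60×5 = 4131.3 + 44542.64 + 263 = 48936.94
link = 56893.96/48936.94 = 1.162597
Link Period 1→Period 2:
ΣP(Period 2)Q(Period 1) = 174.38×27 + 5493.25×8 + 61.65×6 = 4708.26 + 43946 + 369.9 = 49024.16
ΣP(Period 1)Q(Period 1) = 161.95×27 + 6469.57×8 + 55.78×6 = 4372.65 + 51756.56 + 334.68 = 56463.89
link = 49024.16/56463.89 = 0.868239
Chained index = 100 × 1.162597 × 0.868239 = 100.9413

100.94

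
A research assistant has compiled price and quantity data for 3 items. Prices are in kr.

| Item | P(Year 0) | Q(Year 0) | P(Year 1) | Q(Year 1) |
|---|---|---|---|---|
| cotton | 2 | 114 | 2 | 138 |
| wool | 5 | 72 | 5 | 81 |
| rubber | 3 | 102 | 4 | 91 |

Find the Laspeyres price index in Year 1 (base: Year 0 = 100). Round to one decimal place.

111.4

Laspeyres price index uses base-period quantities as weights.
ΣP(Year 1)·Q(Year 0) = 2×114 + 5×72 + 4×102 = 228 + 360 + 408 = 996
ΣP(Year 0)·Q(Year 0) = 2×114 + 5×72 + 3×102 = 228 + 360 + 306 = 894
Index = 996 / 894 × 100 = 111.4094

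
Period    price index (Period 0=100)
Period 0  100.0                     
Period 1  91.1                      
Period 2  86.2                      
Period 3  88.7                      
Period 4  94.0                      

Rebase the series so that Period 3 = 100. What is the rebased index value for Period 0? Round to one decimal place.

112.7

Rebased(Period 0) = 100.0 / 88.7 × 100 = 112.7396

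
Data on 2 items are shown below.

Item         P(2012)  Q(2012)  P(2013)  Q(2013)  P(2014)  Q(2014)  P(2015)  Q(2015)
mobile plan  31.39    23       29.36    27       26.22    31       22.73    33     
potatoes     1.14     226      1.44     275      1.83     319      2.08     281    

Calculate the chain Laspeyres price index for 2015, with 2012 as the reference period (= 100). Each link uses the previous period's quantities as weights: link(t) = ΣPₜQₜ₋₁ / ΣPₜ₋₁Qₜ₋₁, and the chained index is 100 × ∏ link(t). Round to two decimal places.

Link 2012→2013:
ΣP(2013)Q(2012) = 29.36×23 + 1.44×226 = 675.28 + 325.44 = 1000.72
ΣP(2012)Q(2012) = 31.39×23 + 1.14×226 = 721.97 + 257.64 = 979.61
link = 1000.72/979.61 = 1.021549
Link 2013→2014:
ΣP(2014)Q(2013) = 26.22×27 + 1.83×275 = 707.94 + 503.25 = 1211.19
ΣP(2013)Q(2013) = 29.36×27 + 1.44×275 = 792.72 + 396 = 1188.72
link = 1211.19/1188.72 = 1.018903
Link 2014→2015:
ΣP(2015)Q(2014) = 22.73×31 + 2.08×319 = 704.63 + 663.52 = 1368.15
ΣP(2014)Q(2014) = 26.22×31 + 1.83×319 = 812.82 + 583.77 = 1396.59
link = 1368.15/1396.59 = 0.979636
Chained index = 100 × 1.021549 × 1.018903 × 0.979636 = 101.9663

101.97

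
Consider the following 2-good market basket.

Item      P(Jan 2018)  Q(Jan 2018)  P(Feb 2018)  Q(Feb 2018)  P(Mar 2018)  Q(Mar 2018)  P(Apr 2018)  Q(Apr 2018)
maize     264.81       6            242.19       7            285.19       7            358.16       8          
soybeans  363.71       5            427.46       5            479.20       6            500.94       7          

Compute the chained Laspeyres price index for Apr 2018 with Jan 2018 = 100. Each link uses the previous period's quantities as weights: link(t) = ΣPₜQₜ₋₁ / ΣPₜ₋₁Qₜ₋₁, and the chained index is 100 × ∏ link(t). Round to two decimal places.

Link Jan 2018→Feb 2018:
ΣP(Feb 2018)Q(Jan 2018) = 242.19×6 + 427.46×5 = 1453.14 + 2137.3 = 3590.44
ΣP(Jan 2018)Q(Jan 2018) = 264.81×6 + 363.71×5 = 1588.86 + 1818.55 = 3407.41
link = 3590.44/3407.41 = 1.053715
Link Feb 2018→Mar 2018:
ΣP(Mar 2018)Q(Feb 2018) = 285.19×7 + 479.20×5 = 1996.33 + 2396 = 4392.33
ΣP(Feb 2018)Q(Feb 2018) = 242.19×7 + 427.46×5 = 1695.33 + 2137.3 = 3832.63
link = 4392.33/3832.63 = 1.146035
Link Mar 2018→Apr 2018:
ΣP(Apr 2018)Q(Mar 2018) = 358.16×7 + 500.94×6 = 2507.12 + 3005.64 = 5512.76
ΣP(Mar 2018)Q(Mar 2018) = 285.19×7 + 479.20×6 = 1996.33 + 2875.2 = 4871.53
link = 5512.76/4871.53 = 1.131628
Chained index = 100 × 1.053715 × 1.146035 × 1.131628 = 136.6549

136.65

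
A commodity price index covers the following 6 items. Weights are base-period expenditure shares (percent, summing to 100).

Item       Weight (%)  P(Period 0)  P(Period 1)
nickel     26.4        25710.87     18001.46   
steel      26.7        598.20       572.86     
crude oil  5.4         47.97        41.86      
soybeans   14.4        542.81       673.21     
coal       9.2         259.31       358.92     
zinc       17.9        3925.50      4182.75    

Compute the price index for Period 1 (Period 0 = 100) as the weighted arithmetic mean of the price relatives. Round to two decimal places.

98.43

nickel: 26.4 × (18001.46/25710.87) = 26.4 × 0.700150 = 18.4840
steel: 26.7 × (572.86/598.20) = 26.7 × 0.957640 = 25.5690
crude oil: 5.4 × (41.86/47.97) = 5.4 × 0.872629 = 4.7122
soybeans: 14.4 × (673.21/542.81) = 14.4 × 1.240231 = 17.8593
coal: 9.2 × (358.92/259.31) = 9.2 × 1.384135 = 12.7340
zinc: 17.9 × (4182.75/3925.50) = 17.9 × 1.065533 = 19.0730
Index = Σ wᵢ·(p₁ᵢ/p₀ᵢ) = 18.4840 + 25.5690 + 4.7122 + 17.8593 + 12.7340 + 19.0730 = 98.4315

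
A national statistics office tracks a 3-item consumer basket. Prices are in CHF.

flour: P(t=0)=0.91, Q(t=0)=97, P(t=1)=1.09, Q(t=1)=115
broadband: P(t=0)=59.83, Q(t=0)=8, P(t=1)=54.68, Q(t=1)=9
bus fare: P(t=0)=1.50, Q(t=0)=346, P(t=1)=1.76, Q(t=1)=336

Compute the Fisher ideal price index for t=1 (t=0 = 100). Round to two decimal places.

Laspeyres component (base-period weights):
ΣP(t=1)Q(t=0) = 1.09×97 + 54.68×8 + 1.76×346 = 105.73 + 437.44 + 608.96 = 1152.13
ΣP(t=0)Q(t=0) = 0.91×97 + 59.83×8 + 1.50×346 = 88.27 + 478.64 + 519 = 1085.91
L = 1152.13 / 1085.91 × 100 = 106.0981
Paasche component (current-period weights):
ΣP(t=1)Q(t=1) = 1.09×115 + 54.68×9 + 1.76×336 = 125.35 + 492.12 + 591.36 = 1208.83
ΣP(t=0)Q(t=1) = 0.91×115 + 59.83×9 + 1.50×336 = 104.65 + 538.47 + 504 = 1147.12
P = 1208.83 / 1147.12 × 100 = 105.3796
Fisher = √(L × P) = √(106.0981 × 105.3796) = 105.7382

105.74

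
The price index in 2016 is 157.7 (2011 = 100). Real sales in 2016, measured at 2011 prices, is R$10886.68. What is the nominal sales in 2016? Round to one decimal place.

17168.3

Nominal = Real × (Index/100) = 10886.68 × (157.7/100)
        = 10886.68 × 1.577 = 17168.2944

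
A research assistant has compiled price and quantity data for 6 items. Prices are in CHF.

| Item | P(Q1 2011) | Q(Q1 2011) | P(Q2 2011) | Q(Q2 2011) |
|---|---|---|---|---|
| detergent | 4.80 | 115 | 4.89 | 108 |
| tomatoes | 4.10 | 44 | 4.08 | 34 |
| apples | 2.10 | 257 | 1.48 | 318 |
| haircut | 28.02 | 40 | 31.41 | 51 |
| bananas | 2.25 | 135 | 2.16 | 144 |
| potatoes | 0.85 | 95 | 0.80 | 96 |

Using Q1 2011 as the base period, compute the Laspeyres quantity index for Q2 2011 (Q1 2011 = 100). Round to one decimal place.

113.8

Laspeyres quantity index uses base-period prices as weights.
ΣP(Q1 2011)·Q(Q2 2011) = 4.80×108 + 4.10×34 + 2.10×318 + 28.02×51 + 2.25×144 + 0.85×96 = 518.4 + 139.4 + 667.8 + 1429.02 + 324 + 81.6 = 3160.22
ΣP(Q1 2011)·Q(Q1 2011) = 4.80×115 + 4.10×44 + 2.10×257 + 28.02×40 + 2.25×135 + 0.85×95 = 552 + 180.4 + 539.7 + 1120.8 + 303.75 + 80.75 = 2777.4
Index = 3160.22 / 2777.4 × 100 = 113.7834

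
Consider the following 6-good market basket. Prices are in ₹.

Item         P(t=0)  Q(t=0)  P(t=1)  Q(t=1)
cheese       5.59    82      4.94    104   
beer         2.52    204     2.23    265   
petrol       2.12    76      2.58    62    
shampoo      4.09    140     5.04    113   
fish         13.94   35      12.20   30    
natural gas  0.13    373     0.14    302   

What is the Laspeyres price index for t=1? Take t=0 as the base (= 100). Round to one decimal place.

Laspeyres price index uses base-period quantities as weights.
ΣP(t=1)·Q(t=0) = 4.94×82 + 2.23×204 + 2.58×76 + 5.04×140 + 12.20×35 + 0.14×373 = 405.08 + 454.92 + 196.08 + 705.6 + 427 + 52.22 = 2240.9
ΣP(t=0)·Q(t=0) = 5.59×82 + 2.52×204 + 2.12×76 + 4.09×140 + 13.94×35 + 0.13×373 = 458.38 + 514.08 + 161.12 + 572.6 + 487.9 + 48.49 = 2242.57
Index = 2240.9 / 2242.57 × 100 = 99.9255

99.9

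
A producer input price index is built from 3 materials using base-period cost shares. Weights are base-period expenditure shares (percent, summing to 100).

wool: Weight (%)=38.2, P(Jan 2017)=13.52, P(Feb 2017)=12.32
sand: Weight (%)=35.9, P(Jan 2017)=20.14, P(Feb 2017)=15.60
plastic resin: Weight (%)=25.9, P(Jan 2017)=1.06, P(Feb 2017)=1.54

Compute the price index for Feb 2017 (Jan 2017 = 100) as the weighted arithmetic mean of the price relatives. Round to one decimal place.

wool: 38.2 × (12.32/13.52) = 38.2 × 0.911243 = 34.8095
sand: 35.9 × (15.60/20.14) = 35.9 × 0.774578 = 27.8073
plastic resin: 25.9 × (1.54/1.06) = 25.9 × 1.452830 = 37.6283
Index = Σ wᵢ·(p₁ᵢ/p₀ᵢ) = 34.8095 + 27.8073 + 37.6283 = 100.2451

100.2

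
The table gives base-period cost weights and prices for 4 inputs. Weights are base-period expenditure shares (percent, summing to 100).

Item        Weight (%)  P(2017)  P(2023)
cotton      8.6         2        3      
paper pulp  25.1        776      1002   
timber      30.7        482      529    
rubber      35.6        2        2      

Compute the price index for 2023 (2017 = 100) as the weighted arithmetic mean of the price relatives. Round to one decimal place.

cotton: 8.6 × (3/2) = 8.6 × 1.500000 = 12.9000
paper pulp: 25.1 × (1002/776) = 25.1 × 1.291237 = 32.4101
timber: 30.7 × (529/482) = 30.7 × 1.097510 = 33.6936
rubber: 35.6 × (2/2) = 35.6 × 1.000000 = 35.6000
Index = Σ wᵢ·(p₁ᵢ/p₀ᵢ) = 12.9000 + 32.4101 + 33.6936 + 35.6000 = 114.6036

114.6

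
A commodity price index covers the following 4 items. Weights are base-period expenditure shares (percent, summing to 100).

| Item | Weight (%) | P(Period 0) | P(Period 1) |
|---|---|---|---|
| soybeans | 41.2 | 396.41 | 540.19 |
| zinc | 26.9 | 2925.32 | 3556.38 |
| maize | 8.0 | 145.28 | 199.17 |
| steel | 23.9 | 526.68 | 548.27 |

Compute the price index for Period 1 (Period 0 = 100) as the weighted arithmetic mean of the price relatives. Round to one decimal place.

124.7

soybeans: 41.2 × (540.19/396.41) = 41.2 × 1.362705 = 56.1435
zinc: 26.9 × (3556.38/2925.32) = 26.9 × 1.215723 = 32.7030
maize: 8.0 × (199.17/145.28) = 8.0 × 1.370939 = 10.9675
steel: 23.9 × (548.27/526.68) = 23.9 × 1.040993 = 24.8797
Index = Σ wᵢ·(p₁ᵢ/p₀ᵢ) = 56.1435 + 32.7030 + 10.9675 + 24.8797 = 124.6937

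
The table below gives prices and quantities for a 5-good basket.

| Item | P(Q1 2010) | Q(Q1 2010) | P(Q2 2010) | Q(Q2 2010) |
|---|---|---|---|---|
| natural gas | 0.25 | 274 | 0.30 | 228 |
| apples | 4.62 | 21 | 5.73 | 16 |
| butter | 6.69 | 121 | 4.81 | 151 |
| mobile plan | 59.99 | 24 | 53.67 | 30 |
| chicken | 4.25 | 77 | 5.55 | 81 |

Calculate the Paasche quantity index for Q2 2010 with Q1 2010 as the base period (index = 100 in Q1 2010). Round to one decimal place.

117.8

Paasche quantity index uses current-period prices as weights.
ΣP(Q2 2010)·Q(Q2 2010) = 0.30×228 + 5.73×16 + 4.81×151 + 53.67×30 + 5.55×81 = 68.4 + 91.68 + 726.31 + 1610.1 + 449.55 = 2946.04
ΣP(Q2 2010)·Q(Q1 2010) = 0.30×274 + 5.73×21 + 4.81×121 + 53.67×24 + 5.55×77 = 82.2 + 120.33 + 582.01 + 1288.08 + 427.35 = 2499.97
Index = 2946.04 / 2499.97 × 100 = 117.8430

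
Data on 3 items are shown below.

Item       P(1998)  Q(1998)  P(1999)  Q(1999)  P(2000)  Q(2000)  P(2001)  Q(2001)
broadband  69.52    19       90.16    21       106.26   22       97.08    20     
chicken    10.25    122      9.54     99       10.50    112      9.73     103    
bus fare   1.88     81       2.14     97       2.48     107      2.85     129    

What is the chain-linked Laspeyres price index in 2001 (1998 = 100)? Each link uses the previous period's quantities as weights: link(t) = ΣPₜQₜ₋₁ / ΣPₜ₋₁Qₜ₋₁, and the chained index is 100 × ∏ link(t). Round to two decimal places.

120.64

Link 1998→1999:
ΣP(1999)Q(1998) = 90.16×19 + 9.54×122 + 2.14×81 = 1713.04 + 1163.88 + 173.34 = 3050.26
ΣP(1998)Q(1998) = 69.52×19 + 10.25×122 + 1.88×81 = 1320.88 + 1250.5 + 152.28 = 2723.66
link = 3050.26/2723.66 = 1.119912
Link 1999→2000:
ΣP(2000)Q(1999) = 106.26×21 + 10.50×99 + 2.48×97 = 2231.46 + 1039.5 + 240.56 = 3511.52
ΣP(1999)Q(1999) = 90.16×21 + 9.54×99 + 2.14×97 = 1893.36 + 944.46 + 207.58 = 3045.4
link = 3511.52/3045.4 = 1.153057
Link 2000→2001:
ΣP(2001)Q(2000) = 97.08×22 + 9.73×112 + 2.85×107 = 2135.76 + 1089.76 + 304.95 = 3530.47
ΣP(2000)Q(2000) = 106.26×22 + 10.50×112 + 2.48×107 = 2337.72 + 1176 + 265.36 = 3779.08
link = 3530.47/3779.08 = 0.934214
Chained index = 100 × 1.119912 × 1.153057 × 0.934214 = 120.6372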